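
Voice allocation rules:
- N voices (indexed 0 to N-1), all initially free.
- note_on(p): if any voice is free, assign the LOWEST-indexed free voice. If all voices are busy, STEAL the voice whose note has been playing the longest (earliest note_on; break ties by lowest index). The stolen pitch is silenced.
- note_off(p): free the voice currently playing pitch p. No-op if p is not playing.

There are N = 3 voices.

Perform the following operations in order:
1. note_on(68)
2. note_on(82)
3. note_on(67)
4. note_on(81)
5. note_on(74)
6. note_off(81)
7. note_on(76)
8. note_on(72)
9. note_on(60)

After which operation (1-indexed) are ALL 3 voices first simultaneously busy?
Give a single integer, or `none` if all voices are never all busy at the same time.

Op 1: note_on(68): voice 0 is free -> assigned | voices=[68 - -]
Op 2: note_on(82): voice 1 is free -> assigned | voices=[68 82 -]
Op 3: note_on(67): voice 2 is free -> assigned | voices=[68 82 67]
Op 4: note_on(81): all voices busy, STEAL voice 0 (pitch 68, oldest) -> assign | voices=[81 82 67]
Op 5: note_on(74): all voices busy, STEAL voice 1 (pitch 82, oldest) -> assign | voices=[81 74 67]
Op 6: note_off(81): free voice 0 | voices=[- 74 67]
Op 7: note_on(76): voice 0 is free -> assigned | voices=[76 74 67]
Op 8: note_on(72): all voices busy, STEAL voice 2 (pitch 67, oldest) -> assign | voices=[76 74 72]
Op 9: note_on(60): all voices busy, STEAL voice 1 (pitch 74, oldest) -> assign | voices=[76 60 72]

Answer: 3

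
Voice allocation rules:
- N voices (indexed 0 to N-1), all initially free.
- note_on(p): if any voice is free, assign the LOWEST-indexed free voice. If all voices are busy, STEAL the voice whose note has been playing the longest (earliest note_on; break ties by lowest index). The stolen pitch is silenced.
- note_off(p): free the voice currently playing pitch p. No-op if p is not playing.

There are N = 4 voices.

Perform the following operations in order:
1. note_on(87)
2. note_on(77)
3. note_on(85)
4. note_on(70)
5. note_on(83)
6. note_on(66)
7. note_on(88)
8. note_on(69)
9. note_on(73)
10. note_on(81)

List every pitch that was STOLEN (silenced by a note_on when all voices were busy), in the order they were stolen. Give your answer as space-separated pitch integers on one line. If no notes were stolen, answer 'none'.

Op 1: note_on(87): voice 0 is free -> assigned | voices=[87 - - -]
Op 2: note_on(77): voice 1 is free -> assigned | voices=[87 77 - -]
Op 3: note_on(85): voice 2 is free -> assigned | voices=[87 77 85 -]
Op 4: note_on(70): voice 3 is free -> assigned | voices=[87 77 85 70]
Op 5: note_on(83): all voices busy, STEAL voice 0 (pitch 87, oldest) -> assign | voices=[83 77 85 70]
Op 6: note_on(66): all voices busy, STEAL voice 1 (pitch 77, oldest) -> assign | voices=[83 66 85 70]
Op 7: note_on(88): all voices busy, STEAL voice 2 (pitch 85, oldest) -> assign | voices=[83 66 88 70]
Op 8: note_on(69): all voices busy, STEAL voice 3 (pitch 70, oldest) -> assign | voices=[83 66 88 69]
Op 9: note_on(73): all voices busy, STEAL voice 0 (pitch 83, oldest) -> assign | voices=[73 66 88 69]
Op 10: note_on(81): all voices busy, STEAL voice 1 (pitch 66, oldest) -> assign | voices=[73 81 88 69]

Answer: 87 77 85 70 83 66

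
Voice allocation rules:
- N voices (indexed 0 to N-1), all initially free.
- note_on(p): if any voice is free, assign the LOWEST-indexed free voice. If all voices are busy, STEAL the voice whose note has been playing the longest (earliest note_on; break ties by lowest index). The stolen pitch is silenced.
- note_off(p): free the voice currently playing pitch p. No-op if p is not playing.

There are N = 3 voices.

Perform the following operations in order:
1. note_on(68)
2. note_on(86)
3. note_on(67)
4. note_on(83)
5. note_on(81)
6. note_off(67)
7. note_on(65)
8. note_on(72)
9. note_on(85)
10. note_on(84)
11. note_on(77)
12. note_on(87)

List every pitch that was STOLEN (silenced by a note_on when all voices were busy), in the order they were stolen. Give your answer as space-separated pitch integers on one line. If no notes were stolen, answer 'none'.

Op 1: note_on(68): voice 0 is free -> assigned | voices=[68 - -]
Op 2: note_on(86): voice 1 is free -> assigned | voices=[68 86 -]
Op 3: note_on(67): voice 2 is free -> assigned | voices=[68 86 67]
Op 4: note_on(83): all voices busy, STEAL voice 0 (pitch 68, oldest) -> assign | voices=[83 86 67]
Op 5: note_on(81): all voices busy, STEAL voice 1 (pitch 86, oldest) -> assign | voices=[83 81 67]
Op 6: note_off(67): free voice 2 | voices=[83 81 -]
Op 7: note_on(65): voice 2 is free -> assigned | voices=[83 81 65]
Op 8: note_on(72): all voices busy, STEAL voice 0 (pitch 83, oldest) -> assign | voices=[72 81 65]
Op 9: note_on(85): all voices busy, STEAL voice 1 (pitch 81, oldest) -> assign | voices=[72 85 65]
Op 10: note_on(84): all voices busy, STEAL voice 2 (pitch 65, oldest) -> assign | voices=[72 85 84]
Op 11: note_on(77): all voices busy, STEAL voice 0 (pitch 72, oldest) -> assign | voices=[77 85 84]
Op 12: note_on(87): all voices busy, STEAL voice 1 (pitch 85, oldest) -> assign | voices=[77 87 84]

Answer: 68 86 83 81 65 72 85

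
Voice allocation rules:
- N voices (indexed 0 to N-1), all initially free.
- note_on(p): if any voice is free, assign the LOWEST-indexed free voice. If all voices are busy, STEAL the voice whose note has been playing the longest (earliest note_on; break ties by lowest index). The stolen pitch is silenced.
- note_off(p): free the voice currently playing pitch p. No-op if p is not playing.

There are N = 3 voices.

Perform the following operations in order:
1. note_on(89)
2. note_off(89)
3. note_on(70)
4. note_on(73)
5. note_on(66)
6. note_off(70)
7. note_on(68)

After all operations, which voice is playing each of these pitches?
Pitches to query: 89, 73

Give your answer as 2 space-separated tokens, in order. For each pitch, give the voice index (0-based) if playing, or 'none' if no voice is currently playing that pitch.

Op 1: note_on(89): voice 0 is free -> assigned | voices=[89 - -]
Op 2: note_off(89): free voice 0 | voices=[- - -]
Op 3: note_on(70): voice 0 is free -> assigned | voices=[70 - -]
Op 4: note_on(73): voice 1 is free -> assigned | voices=[70 73 -]
Op 5: note_on(66): voice 2 is free -> assigned | voices=[70 73 66]
Op 6: note_off(70): free voice 0 | voices=[- 73 66]
Op 7: note_on(68): voice 0 is free -> assigned | voices=[68 73 66]

Answer: none 1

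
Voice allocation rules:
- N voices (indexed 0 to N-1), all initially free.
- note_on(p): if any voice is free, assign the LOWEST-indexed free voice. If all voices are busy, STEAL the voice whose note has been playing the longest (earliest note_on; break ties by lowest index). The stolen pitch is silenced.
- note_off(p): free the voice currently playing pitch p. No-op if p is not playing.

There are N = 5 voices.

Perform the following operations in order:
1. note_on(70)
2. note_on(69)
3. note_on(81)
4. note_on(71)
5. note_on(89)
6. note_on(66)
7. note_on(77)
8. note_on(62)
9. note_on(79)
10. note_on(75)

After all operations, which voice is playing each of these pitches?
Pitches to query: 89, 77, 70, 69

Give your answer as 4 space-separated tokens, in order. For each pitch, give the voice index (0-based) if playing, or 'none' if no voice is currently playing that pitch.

Op 1: note_on(70): voice 0 is free -> assigned | voices=[70 - - - -]
Op 2: note_on(69): voice 1 is free -> assigned | voices=[70 69 - - -]
Op 3: note_on(81): voice 2 is free -> assigned | voices=[70 69 81 - -]
Op 4: note_on(71): voice 3 is free -> assigned | voices=[70 69 81 71 -]
Op 5: note_on(89): voice 4 is free -> assigned | voices=[70 69 81 71 89]
Op 6: note_on(66): all voices busy, STEAL voice 0 (pitch 70, oldest) -> assign | voices=[66 69 81 71 89]
Op 7: note_on(77): all voices busy, STEAL voice 1 (pitch 69, oldest) -> assign | voices=[66 77 81 71 89]
Op 8: note_on(62): all voices busy, STEAL voice 2 (pitch 81, oldest) -> assign | voices=[66 77 62 71 89]
Op 9: note_on(79): all voices busy, STEAL voice 3 (pitch 71, oldest) -> assign | voices=[66 77 62 79 89]
Op 10: note_on(75): all voices busy, STEAL voice 4 (pitch 89, oldest) -> assign | voices=[66 77 62 79 75]

Answer: none 1 none none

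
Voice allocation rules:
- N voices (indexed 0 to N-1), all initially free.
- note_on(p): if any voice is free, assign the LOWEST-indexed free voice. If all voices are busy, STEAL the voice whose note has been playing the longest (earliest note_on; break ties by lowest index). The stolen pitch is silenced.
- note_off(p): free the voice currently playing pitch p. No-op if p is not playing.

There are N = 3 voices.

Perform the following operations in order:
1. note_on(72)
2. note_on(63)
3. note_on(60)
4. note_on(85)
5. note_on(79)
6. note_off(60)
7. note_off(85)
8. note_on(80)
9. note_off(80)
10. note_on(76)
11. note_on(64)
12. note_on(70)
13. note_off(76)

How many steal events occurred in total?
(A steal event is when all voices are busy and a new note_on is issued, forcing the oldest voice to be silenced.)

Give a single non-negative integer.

Op 1: note_on(72): voice 0 is free -> assigned | voices=[72 - -]
Op 2: note_on(63): voice 1 is free -> assigned | voices=[72 63 -]
Op 3: note_on(60): voice 2 is free -> assigned | voices=[72 63 60]
Op 4: note_on(85): all voices busy, STEAL voice 0 (pitch 72, oldest) -> assign | voices=[85 63 60]
Op 5: note_on(79): all voices busy, STEAL voice 1 (pitch 63, oldest) -> assign | voices=[85 79 60]
Op 6: note_off(60): free voice 2 | voices=[85 79 -]
Op 7: note_off(85): free voice 0 | voices=[- 79 -]
Op 8: note_on(80): voice 0 is free -> assigned | voices=[80 79 -]
Op 9: note_off(80): free voice 0 | voices=[- 79 -]
Op 10: note_on(76): voice 0 is free -> assigned | voices=[76 79 -]
Op 11: note_on(64): voice 2 is free -> assigned | voices=[76 79 64]
Op 12: note_on(70): all voices busy, STEAL voice 1 (pitch 79, oldest) -> assign | voices=[76 70 64]
Op 13: note_off(76): free voice 0 | voices=[- 70 64]

Answer: 3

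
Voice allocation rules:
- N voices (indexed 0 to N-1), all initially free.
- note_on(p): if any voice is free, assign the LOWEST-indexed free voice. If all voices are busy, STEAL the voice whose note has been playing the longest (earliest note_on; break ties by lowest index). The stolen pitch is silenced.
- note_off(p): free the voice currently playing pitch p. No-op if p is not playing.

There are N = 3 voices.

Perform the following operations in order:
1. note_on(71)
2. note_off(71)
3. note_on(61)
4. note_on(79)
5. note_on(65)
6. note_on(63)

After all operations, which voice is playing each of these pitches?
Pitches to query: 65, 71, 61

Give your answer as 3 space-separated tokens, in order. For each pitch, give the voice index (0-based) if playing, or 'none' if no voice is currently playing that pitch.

Op 1: note_on(71): voice 0 is free -> assigned | voices=[71 - -]
Op 2: note_off(71): free voice 0 | voices=[- - -]
Op 3: note_on(61): voice 0 is free -> assigned | voices=[61 - -]
Op 4: note_on(79): voice 1 is free -> assigned | voices=[61 79 -]
Op 5: note_on(65): voice 2 is free -> assigned | voices=[61 79 65]
Op 6: note_on(63): all voices busy, STEAL voice 0 (pitch 61, oldest) -> assign | voices=[63 79 65]

Answer: 2 none none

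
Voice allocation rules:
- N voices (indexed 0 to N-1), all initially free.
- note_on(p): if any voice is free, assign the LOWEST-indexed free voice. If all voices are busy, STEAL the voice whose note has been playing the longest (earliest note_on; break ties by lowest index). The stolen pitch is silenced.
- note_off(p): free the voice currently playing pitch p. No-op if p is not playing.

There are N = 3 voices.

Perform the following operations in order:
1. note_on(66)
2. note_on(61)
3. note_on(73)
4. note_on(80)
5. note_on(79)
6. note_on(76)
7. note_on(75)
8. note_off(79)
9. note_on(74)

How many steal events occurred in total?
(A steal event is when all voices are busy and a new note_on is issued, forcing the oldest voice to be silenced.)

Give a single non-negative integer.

Answer: 4

Derivation:
Op 1: note_on(66): voice 0 is free -> assigned | voices=[66 - -]
Op 2: note_on(61): voice 1 is free -> assigned | voices=[66 61 -]
Op 3: note_on(73): voice 2 is free -> assigned | voices=[66 61 73]
Op 4: note_on(80): all voices busy, STEAL voice 0 (pitch 66, oldest) -> assign | voices=[80 61 73]
Op 5: note_on(79): all voices busy, STEAL voice 1 (pitch 61, oldest) -> assign | voices=[80 79 73]
Op 6: note_on(76): all voices busy, STEAL voice 2 (pitch 73, oldest) -> assign | voices=[80 79 76]
Op 7: note_on(75): all voices busy, STEAL voice 0 (pitch 80, oldest) -> assign | voices=[75 79 76]
Op 8: note_off(79): free voice 1 | voices=[75 - 76]
Op 9: note_on(74): voice 1 is free -> assigned | voices=[75 74 76]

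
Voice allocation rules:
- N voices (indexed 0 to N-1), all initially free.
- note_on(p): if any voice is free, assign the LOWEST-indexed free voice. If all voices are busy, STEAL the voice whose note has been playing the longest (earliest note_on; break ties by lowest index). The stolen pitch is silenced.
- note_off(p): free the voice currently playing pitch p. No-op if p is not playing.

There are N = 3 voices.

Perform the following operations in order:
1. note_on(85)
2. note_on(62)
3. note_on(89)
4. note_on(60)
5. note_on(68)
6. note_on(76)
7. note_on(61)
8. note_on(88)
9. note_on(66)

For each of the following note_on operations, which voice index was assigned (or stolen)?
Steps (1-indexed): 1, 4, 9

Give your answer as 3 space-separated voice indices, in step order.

Op 1: note_on(85): voice 0 is free -> assigned | voices=[85 - -]
Op 2: note_on(62): voice 1 is free -> assigned | voices=[85 62 -]
Op 3: note_on(89): voice 2 is free -> assigned | voices=[85 62 89]
Op 4: note_on(60): all voices busy, STEAL voice 0 (pitch 85, oldest) -> assign | voices=[60 62 89]
Op 5: note_on(68): all voices busy, STEAL voice 1 (pitch 62, oldest) -> assign | voices=[60 68 89]
Op 6: note_on(76): all voices busy, STEAL voice 2 (pitch 89, oldest) -> assign | voices=[60 68 76]
Op 7: note_on(61): all voices busy, STEAL voice 0 (pitch 60, oldest) -> assign | voices=[61 68 76]
Op 8: note_on(88): all voices busy, STEAL voice 1 (pitch 68, oldest) -> assign | voices=[61 88 76]
Op 9: note_on(66): all voices busy, STEAL voice 2 (pitch 76, oldest) -> assign | voices=[61 88 66]

Answer: 0 0 2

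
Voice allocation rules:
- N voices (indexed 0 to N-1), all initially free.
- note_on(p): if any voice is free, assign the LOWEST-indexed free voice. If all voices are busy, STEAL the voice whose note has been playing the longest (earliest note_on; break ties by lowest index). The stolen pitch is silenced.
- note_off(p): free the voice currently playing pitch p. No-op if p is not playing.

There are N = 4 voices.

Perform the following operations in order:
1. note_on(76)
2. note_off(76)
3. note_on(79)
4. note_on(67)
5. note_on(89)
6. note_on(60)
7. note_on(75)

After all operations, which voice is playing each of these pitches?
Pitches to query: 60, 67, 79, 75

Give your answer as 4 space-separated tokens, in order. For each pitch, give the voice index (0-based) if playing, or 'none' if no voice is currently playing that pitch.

Op 1: note_on(76): voice 0 is free -> assigned | voices=[76 - - -]
Op 2: note_off(76): free voice 0 | voices=[- - - -]
Op 3: note_on(79): voice 0 is free -> assigned | voices=[79 - - -]
Op 4: note_on(67): voice 1 is free -> assigned | voices=[79 67 - -]
Op 5: note_on(89): voice 2 is free -> assigned | voices=[79 67 89 -]
Op 6: note_on(60): voice 3 is free -> assigned | voices=[79 67 89 60]
Op 7: note_on(75): all voices busy, STEAL voice 0 (pitch 79, oldest) -> assign | voices=[75 67 89 60]

Answer: 3 1 none 0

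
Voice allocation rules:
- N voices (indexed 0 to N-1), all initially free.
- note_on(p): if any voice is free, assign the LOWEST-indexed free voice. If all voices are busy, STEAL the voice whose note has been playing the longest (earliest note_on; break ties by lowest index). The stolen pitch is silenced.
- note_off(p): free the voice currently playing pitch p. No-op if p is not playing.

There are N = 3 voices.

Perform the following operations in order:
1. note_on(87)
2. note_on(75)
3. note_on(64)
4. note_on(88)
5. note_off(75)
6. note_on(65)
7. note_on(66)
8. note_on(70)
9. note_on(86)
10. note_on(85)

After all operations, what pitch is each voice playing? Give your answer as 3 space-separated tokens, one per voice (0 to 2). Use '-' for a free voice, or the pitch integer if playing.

Answer: 70 86 85

Derivation:
Op 1: note_on(87): voice 0 is free -> assigned | voices=[87 - -]
Op 2: note_on(75): voice 1 is free -> assigned | voices=[87 75 -]
Op 3: note_on(64): voice 2 is free -> assigned | voices=[87 75 64]
Op 4: note_on(88): all voices busy, STEAL voice 0 (pitch 87, oldest) -> assign | voices=[88 75 64]
Op 5: note_off(75): free voice 1 | voices=[88 - 64]
Op 6: note_on(65): voice 1 is free -> assigned | voices=[88 65 64]
Op 7: note_on(66): all voices busy, STEAL voice 2 (pitch 64, oldest) -> assign | voices=[88 65 66]
Op 8: note_on(70): all voices busy, STEAL voice 0 (pitch 88, oldest) -> assign | voices=[70 65 66]
Op 9: note_on(86): all voices busy, STEAL voice 1 (pitch 65, oldest) -> assign | voices=[70 86 66]
Op 10: note_on(85): all voices busy, STEAL voice 2 (pitch 66, oldest) -> assign | voices=[70 86 85]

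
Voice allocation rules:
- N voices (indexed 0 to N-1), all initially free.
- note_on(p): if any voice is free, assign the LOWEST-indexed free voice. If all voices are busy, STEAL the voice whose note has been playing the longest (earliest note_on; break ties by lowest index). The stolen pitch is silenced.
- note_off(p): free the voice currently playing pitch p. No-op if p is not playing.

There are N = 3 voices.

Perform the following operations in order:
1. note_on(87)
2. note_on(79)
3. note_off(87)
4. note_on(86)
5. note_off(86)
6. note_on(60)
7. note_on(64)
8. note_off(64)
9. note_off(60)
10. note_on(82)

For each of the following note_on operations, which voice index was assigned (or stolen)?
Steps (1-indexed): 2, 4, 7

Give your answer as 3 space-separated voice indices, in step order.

Answer: 1 0 2

Derivation:
Op 1: note_on(87): voice 0 is free -> assigned | voices=[87 - -]
Op 2: note_on(79): voice 1 is free -> assigned | voices=[87 79 -]
Op 3: note_off(87): free voice 0 | voices=[- 79 -]
Op 4: note_on(86): voice 0 is free -> assigned | voices=[86 79 -]
Op 5: note_off(86): free voice 0 | voices=[- 79 -]
Op 6: note_on(60): voice 0 is free -> assigned | voices=[60 79 -]
Op 7: note_on(64): voice 2 is free -> assigned | voices=[60 79 64]
Op 8: note_off(64): free voice 2 | voices=[60 79 -]
Op 9: note_off(60): free voice 0 | voices=[- 79 -]
Op 10: note_on(82): voice 0 is free -> assigned | voices=[82 79 -]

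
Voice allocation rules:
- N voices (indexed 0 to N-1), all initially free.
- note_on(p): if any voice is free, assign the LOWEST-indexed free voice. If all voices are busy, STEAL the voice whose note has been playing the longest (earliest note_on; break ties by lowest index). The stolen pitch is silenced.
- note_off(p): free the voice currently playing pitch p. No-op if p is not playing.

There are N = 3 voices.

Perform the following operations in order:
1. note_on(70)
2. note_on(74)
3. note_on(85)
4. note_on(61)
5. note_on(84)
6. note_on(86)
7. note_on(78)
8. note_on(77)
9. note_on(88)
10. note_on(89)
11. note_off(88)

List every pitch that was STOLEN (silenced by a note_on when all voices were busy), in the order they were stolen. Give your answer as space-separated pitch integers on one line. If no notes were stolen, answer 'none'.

Answer: 70 74 85 61 84 86 78

Derivation:
Op 1: note_on(70): voice 0 is free -> assigned | voices=[70 - -]
Op 2: note_on(74): voice 1 is free -> assigned | voices=[70 74 -]
Op 3: note_on(85): voice 2 is free -> assigned | voices=[70 74 85]
Op 4: note_on(61): all voices busy, STEAL voice 0 (pitch 70, oldest) -> assign | voices=[61 74 85]
Op 5: note_on(84): all voices busy, STEAL voice 1 (pitch 74, oldest) -> assign | voices=[61 84 85]
Op 6: note_on(86): all voices busy, STEAL voice 2 (pitch 85, oldest) -> assign | voices=[61 84 86]
Op 7: note_on(78): all voices busy, STEAL voice 0 (pitch 61, oldest) -> assign | voices=[78 84 86]
Op 8: note_on(77): all voices busy, STEAL voice 1 (pitch 84, oldest) -> assign | voices=[78 77 86]
Op 9: note_on(88): all voices busy, STEAL voice 2 (pitch 86, oldest) -> assign | voices=[78 77 88]
Op 10: note_on(89): all voices busy, STEAL voice 0 (pitch 78, oldest) -> assign | voices=[89 77 88]
Op 11: note_off(88): free voice 2 | voices=[89 77 -]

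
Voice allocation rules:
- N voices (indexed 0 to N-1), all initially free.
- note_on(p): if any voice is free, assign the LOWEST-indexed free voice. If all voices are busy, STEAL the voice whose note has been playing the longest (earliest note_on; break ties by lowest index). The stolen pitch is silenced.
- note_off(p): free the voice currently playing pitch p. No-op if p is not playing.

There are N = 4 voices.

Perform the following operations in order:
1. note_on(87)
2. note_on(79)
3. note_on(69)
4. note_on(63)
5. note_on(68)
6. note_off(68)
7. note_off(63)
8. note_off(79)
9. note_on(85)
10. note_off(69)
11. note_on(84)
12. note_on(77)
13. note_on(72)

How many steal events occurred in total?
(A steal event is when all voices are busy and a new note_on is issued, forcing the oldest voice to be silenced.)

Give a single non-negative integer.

Answer: 1

Derivation:
Op 1: note_on(87): voice 0 is free -> assigned | voices=[87 - - -]
Op 2: note_on(79): voice 1 is free -> assigned | voices=[87 79 - -]
Op 3: note_on(69): voice 2 is free -> assigned | voices=[87 79 69 -]
Op 4: note_on(63): voice 3 is free -> assigned | voices=[87 79 69 63]
Op 5: note_on(68): all voices busy, STEAL voice 0 (pitch 87, oldest) -> assign | voices=[68 79 69 63]
Op 6: note_off(68): free voice 0 | voices=[- 79 69 63]
Op 7: note_off(63): free voice 3 | voices=[- 79 69 -]
Op 8: note_off(79): free voice 1 | voices=[- - 69 -]
Op 9: note_on(85): voice 0 is free -> assigned | voices=[85 - 69 -]
Op 10: note_off(69): free voice 2 | voices=[85 - - -]
Op 11: note_on(84): voice 1 is free -> assigned | voices=[85 84 - -]
Op 12: note_on(77): voice 2 is free -> assigned | voices=[85 84 77 -]
Op 13: note_on(72): voice 3 is free -> assigned | voices=[85 84 77 72]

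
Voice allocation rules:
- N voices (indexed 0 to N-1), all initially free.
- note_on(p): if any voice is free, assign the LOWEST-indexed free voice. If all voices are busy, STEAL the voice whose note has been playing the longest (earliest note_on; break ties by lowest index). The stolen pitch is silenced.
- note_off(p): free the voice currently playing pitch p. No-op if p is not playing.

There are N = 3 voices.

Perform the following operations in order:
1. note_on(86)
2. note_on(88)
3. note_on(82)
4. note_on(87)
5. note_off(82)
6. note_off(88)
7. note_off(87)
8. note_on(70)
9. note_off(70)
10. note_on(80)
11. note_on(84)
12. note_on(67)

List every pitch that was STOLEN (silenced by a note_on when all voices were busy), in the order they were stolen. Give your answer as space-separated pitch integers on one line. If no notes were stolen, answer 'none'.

Answer: 86

Derivation:
Op 1: note_on(86): voice 0 is free -> assigned | voices=[86 - -]
Op 2: note_on(88): voice 1 is free -> assigned | voices=[86 88 -]
Op 3: note_on(82): voice 2 is free -> assigned | voices=[86 88 82]
Op 4: note_on(87): all voices busy, STEAL voice 0 (pitch 86, oldest) -> assign | voices=[87 88 82]
Op 5: note_off(82): free voice 2 | voices=[87 88 -]
Op 6: note_off(88): free voice 1 | voices=[87 - -]
Op 7: note_off(87): free voice 0 | voices=[- - -]
Op 8: note_on(70): voice 0 is free -> assigned | voices=[70 - -]
Op 9: note_off(70): free voice 0 | voices=[- - -]
Op 10: note_on(80): voice 0 is free -> assigned | voices=[80 - -]
Op 11: note_on(84): voice 1 is free -> assigned | voices=[80 84 -]
Op 12: note_on(67): voice 2 is free -> assigned | voices=[80 84 67]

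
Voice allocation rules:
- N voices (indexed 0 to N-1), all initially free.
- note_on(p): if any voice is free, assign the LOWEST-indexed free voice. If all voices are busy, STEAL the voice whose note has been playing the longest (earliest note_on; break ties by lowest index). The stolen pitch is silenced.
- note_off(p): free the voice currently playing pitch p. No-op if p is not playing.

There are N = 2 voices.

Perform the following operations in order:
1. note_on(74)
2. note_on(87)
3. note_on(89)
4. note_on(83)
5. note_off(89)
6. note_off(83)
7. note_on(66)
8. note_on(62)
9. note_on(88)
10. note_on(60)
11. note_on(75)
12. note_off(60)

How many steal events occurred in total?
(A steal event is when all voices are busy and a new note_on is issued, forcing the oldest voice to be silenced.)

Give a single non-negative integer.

Op 1: note_on(74): voice 0 is free -> assigned | voices=[74 -]
Op 2: note_on(87): voice 1 is free -> assigned | voices=[74 87]
Op 3: note_on(89): all voices busy, STEAL voice 0 (pitch 74, oldest) -> assign | voices=[89 87]
Op 4: note_on(83): all voices busy, STEAL voice 1 (pitch 87, oldest) -> assign | voices=[89 83]
Op 5: note_off(89): free voice 0 | voices=[- 83]
Op 6: note_off(83): free voice 1 | voices=[- -]
Op 7: note_on(66): voice 0 is free -> assigned | voices=[66 -]
Op 8: note_on(62): voice 1 is free -> assigned | voices=[66 62]
Op 9: note_on(88): all voices busy, STEAL voice 0 (pitch 66, oldest) -> assign | voices=[88 62]
Op 10: note_on(60): all voices busy, STEAL voice 1 (pitch 62, oldest) -> assign | voices=[88 60]
Op 11: note_on(75): all voices busy, STEAL voice 0 (pitch 88, oldest) -> assign | voices=[75 60]
Op 12: note_off(60): free voice 1 | voices=[75 -]

Answer: 5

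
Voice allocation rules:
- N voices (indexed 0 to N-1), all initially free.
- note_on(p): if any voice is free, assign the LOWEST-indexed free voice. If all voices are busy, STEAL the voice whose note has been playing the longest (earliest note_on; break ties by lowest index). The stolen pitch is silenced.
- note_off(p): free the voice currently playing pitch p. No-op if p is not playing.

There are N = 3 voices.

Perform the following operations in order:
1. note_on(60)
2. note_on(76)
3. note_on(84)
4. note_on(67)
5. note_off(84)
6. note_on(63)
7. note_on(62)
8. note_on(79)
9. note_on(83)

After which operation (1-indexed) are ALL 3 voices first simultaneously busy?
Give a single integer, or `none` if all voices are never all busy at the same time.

Op 1: note_on(60): voice 0 is free -> assigned | voices=[60 - -]
Op 2: note_on(76): voice 1 is free -> assigned | voices=[60 76 -]
Op 3: note_on(84): voice 2 is free -> assigned | voices=[60 76 84]
Op 4: note_on(67): all voices busy, STEAL voice 0 (pitch 60, oldest) -> assign | voices=[67 76 84]
Op 5: note_off(84): free voice 2 | voices=[67 76 -]
Op 6: note_on(63): voice 2 is free -> assigned | voices=[67 76 63]
Op 7: note_on(62): all voices busy, STEAL voice 1 (pitch 76, oldest) -> assign | voices=[67 62 63]
Op 8: note_on(79): all voices busy, STEAL voice 0 (pitch 67, oldest) -> assign | voices=[79 62 63]
Op 9: note_on(83): all voices busy, STEAL voice 2 (pitch 63, oldest) -> assign | voices=[79 62 83]

Answer: 3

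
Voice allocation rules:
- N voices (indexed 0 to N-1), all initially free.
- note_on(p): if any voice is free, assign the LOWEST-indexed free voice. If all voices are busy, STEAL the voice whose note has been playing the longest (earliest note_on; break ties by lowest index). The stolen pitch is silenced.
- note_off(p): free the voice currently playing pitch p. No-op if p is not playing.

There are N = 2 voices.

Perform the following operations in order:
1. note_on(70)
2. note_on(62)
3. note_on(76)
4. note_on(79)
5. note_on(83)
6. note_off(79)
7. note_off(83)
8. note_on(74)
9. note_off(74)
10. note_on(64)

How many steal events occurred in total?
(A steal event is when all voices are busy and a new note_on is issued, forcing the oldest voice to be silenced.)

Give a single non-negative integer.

Op 1: note_on(70): voice 0 is free -> assigned | voices=[70 -]
Op 2: note_on(62): voice 1 is free -> assigned | voices=[70 62]
Op 3: note_on(76): all voices busy, STEAL voice 0 (pitch 70, oldest) -> assign | voices=[76 62]
Op 4: note_on(79): all voices busy, STEAL voice 1 (pitch 62, oldest) -> assign | voices=[76 79]
Op 5: note_on(83): all voices busy, STEAL voice 0 (pitch 76, oldest) -> assign | voices=[83 79]
Op 6: note_off(79): free voice 1 | voices=[83 -]
Op 7: note_off(83): free voice 0 | voices=[- -]
Op 8: note_on(74): voice 0 is free -> assigned | voices=[74 -]
Op 9: note_off(74): free voice 0 | voices=[- -]
Op 10: note_on(64): voice 0 is free -> assigned | voices=[64 -]

Answer: 3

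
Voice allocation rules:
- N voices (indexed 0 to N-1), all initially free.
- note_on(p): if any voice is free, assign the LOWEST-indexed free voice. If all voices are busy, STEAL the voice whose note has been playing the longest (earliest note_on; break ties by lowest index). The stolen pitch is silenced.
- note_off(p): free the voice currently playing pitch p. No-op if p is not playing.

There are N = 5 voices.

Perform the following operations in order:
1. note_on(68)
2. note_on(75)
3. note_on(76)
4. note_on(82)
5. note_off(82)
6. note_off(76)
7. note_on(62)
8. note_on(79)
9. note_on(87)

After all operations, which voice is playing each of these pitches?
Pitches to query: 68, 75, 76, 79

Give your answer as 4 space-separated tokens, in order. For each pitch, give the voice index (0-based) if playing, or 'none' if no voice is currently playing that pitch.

Answer: 0 1 none 3

Derivation:
Op 1: note_on(68): voice 0 is free -> assigned | voices=[68 - - - -]
Op 2: note_on(75): voice 1 is free -> assigned | voices=[68 75 - - -]
Op 3: note_on(76): voice 2 is free -> assigned | voices=[68 75 76 - -]
Op 4: note_on(82): voice 3 is free -> assigned | voices=[68 75 76 82 -]
Op 5: note_off(82): free voice 3 | voices=[68 75 76 - -]
Op 6: note_off(76): free voice 2 | voices=[68 75 - - -]
Op 7: note_on(62): voice 2 is free -> assigned | voices=[68 75 62 - -]
Op 8: note_on(79): voice 3 is free -> assigned | voices=[68 75 62 79 -]
Op 9: note_on(87): voice 4 is free -> assigned | voices=[68 75 62 79 87]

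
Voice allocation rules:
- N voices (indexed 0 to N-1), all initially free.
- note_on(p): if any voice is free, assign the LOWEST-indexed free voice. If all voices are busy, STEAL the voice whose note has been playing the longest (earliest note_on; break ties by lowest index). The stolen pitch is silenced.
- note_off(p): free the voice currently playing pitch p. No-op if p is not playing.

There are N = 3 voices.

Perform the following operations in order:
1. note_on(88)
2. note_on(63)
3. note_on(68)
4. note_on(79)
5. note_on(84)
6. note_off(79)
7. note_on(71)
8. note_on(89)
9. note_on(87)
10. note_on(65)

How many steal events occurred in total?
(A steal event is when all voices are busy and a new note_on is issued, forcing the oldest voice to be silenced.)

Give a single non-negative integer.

Op 1: note_on(88): voice 0 is free -> assigned | voices=[88 - -]
Op 2: note_on(63): voice 1 is free -> assigned | voices=[88 63 -]
Op 3: note_on(68): voice 2 is free -> assigned | voices=[88 63 68]
Op 4: note_on(79): all voices busy, STEAL voice 0 (pitch 88, oldest) -> assign | voices=[79 63 68]
Op 5: note_on(84): all voices busy, STEAL voice 1 (pitch 63, oldest) -> assign | voices=[79 84 68]
Op 6: note_off(79): free voice 0 | voices=[- 84 68]
Op 7: note_on(71): voice 0 is free -> assigned | voices=[71 84 68]
Op 8: note_on(89): all voices busy, STEAL voice 2 (pitch 68, oldest) -> assign | voices=[71 84 89]
Op 9: note_on(87): all voices busy, STEAL voice 1 (pitch 84, oldest) -> assign | voices=[71 87 89]
Op 10: note_on(65): all voices busy, STEAL voice 0 (pitch 71, oldest) -> assign | voices=[65 87 89]

Answer: 5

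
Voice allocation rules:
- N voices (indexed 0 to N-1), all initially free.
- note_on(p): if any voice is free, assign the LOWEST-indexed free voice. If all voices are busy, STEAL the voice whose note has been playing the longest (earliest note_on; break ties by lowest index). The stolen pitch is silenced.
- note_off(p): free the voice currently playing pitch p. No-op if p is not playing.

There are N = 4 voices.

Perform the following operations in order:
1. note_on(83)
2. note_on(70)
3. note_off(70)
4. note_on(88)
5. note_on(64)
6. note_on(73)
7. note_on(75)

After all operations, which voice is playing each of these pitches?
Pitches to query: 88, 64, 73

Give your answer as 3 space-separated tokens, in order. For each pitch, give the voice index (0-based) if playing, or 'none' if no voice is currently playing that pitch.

Op 1: note_on(83): voice 0 is free -> assigned | voices=[83 - - -]
Op 2: note_on(70): voice 1 is free -> assigned | voices=[83 70 - -]
Op 3: note_off(70): free voice 1 | voices=[83 - - -]
Op 4: note_on(88): voice 1 is free -> assigned | voices=[83 88 - -]
Op 5: note_on(64): voice 2 is free -> assigned | voices=[83 88 64 -]
Op 6: note_on(73): voice 3 is free -> assigned | voices=[83 88 64 73]
Op 7: note_on(75): all voices busy, STEAL voice 0 (pitch 83, oldest) -> assign | voices=[75 88 64 73]

Answer: 1 2 3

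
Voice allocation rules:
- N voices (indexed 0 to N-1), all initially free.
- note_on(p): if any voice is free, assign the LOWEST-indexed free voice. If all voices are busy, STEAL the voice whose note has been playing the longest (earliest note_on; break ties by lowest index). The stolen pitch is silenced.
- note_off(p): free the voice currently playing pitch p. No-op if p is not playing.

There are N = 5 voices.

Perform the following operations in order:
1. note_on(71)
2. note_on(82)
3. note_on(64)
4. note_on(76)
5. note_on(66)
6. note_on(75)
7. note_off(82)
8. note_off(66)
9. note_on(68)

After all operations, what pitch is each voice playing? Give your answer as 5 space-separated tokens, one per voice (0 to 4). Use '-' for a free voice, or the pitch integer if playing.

Op 1: note_on(71): voice 0 is free -> assigned | voices=[71 - - - -]
Op 2: note_on(82): voice 1 is free -> assigned | voices=[71 82 - - -]
Op 3: note_on(64): voice 2 is free -> assigned | voices=[71 82 64 - -]
Op 4: note_on(76): voice 3 is free -> assigned | voices=[71 82 64 76 -]
Op 5: note_on(66): voice 4 is free -> assigned | voices=[71 82 64 76 66]
Op 6: note_on(75): all voices busy, STEAL voice 0 (pitch 71, oldest) -> assign | voices=[75 82 64 76 66]
Op 7: note_off(82): free voice 1 | voices=[75 - 64 76 66]
Op 8: note_off(66): free voice 4 | voices=[75 - 64 76 -]
Op 9: note_on(68): voice 1 is free -> assigned | voices=[75 68 64 76 -]

Answer: 75 68 64 76 -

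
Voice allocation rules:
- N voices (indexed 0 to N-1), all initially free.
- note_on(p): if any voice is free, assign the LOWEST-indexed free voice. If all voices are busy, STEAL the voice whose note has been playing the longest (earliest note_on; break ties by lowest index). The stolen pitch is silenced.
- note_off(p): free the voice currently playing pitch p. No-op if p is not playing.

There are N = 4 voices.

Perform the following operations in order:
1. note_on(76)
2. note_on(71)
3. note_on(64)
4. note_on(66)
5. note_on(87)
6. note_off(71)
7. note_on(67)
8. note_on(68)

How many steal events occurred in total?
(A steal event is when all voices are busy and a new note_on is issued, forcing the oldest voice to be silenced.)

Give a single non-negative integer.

Answer: 2

Derivation:
Op 1: note_on(76): voice 0 is free -> assigned | voices=[76 - - -]
Op 2: note_on(71): voice 1 is free -> assigned | voices=[76 71 - -]
Op 3: note_on(64): voice 2 is free -> assigned | voices=[76 71 64 -]
Op 4: note_on(66): voice 3 is free -> assigned | voices=[76 71 64 66]
Op 5: note_on(87): all voices busy, STEAL voice 0 (pitch 76, oldest) -> assign | voices=[87 71 64 66]
Op 6: note_off(71): free voice 1 | voices=[87 - 64 66]
Op 7: note_on(67): voice 1 is free -> assigned | voices=[87 67 64 66]
Op 8: note_on(68): all voices busy, STEAL voice 2 (pitch 64, oldest) -> assign | voices=[87 67 68 66]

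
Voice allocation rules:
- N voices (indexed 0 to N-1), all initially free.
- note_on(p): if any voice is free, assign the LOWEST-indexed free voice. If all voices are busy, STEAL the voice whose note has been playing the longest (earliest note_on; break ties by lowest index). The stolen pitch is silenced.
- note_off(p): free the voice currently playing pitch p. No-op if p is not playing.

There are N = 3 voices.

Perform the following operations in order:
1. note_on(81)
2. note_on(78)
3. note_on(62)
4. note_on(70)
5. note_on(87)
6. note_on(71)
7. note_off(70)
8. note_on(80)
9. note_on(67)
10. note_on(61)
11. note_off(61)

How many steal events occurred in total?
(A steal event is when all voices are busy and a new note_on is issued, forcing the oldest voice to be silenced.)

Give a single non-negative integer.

Op 1: note_on(81): voice 0 is free -> assigned | voices=[81 - -]
Op 2: note_on(78): voice 1 is free -> assigned | voices=[81 78 -]
Op 3: note_on(62): voice 2 is free -> assigned | voices=[81 78 62]
Op 4: note_on(70): all voices busy, STEAL voice 0 (pitch 81, oldest) -> assign | voices=[70 78 62]
Op 5: note_on(87): all voices busy, STEAL voice 1 (pitch 78, oldest) -> assign | voices=[70 87 62]
Op 6: note_on(71): all voices busy, STEAL voice 2 (pitch 62, oldest) -> assign | voices=[70 87 71]
Op 7: note_off(70): free voice 0 | voices=[- 87 71]
Op 8: note_on(80): voice 0 is free -> assigned | voices=[80 87 71]
Op 9: note_on(67): all voices busy, STEAL voice 1 (pitch 87, oldest) -> assign | voices=[80 67 71]
Op 10: note_on(61): all voices busy, STEAL voice 2 (pitch 71, oldest) -> assign | voices=[80 67 61]
Op 11: note_off(61): free voice 2 | voices=[80 67 -]

Answer: 5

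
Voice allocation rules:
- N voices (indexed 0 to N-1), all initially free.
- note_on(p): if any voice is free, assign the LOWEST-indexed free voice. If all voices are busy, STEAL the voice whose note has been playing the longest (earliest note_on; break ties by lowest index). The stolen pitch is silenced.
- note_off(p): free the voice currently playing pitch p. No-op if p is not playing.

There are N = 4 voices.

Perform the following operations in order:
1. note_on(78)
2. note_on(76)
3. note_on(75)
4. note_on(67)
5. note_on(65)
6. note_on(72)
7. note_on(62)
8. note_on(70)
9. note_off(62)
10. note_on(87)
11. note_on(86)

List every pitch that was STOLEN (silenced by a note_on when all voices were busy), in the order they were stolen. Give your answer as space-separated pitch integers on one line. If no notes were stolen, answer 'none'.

Op 1: note_on(78): voice 0 is free -> assigned | voices=[78 - - -]
Op 2: note_on(76): voice 1 is free -> assigned | voices=[78 76 - -]
Op 3: note_on(75): voice 2 is free -> assigned | voices=[78 76 75 -]
Op 4: note_on(67): voice 3 is free -> assigned | voices=[78 76 75 67]
Op 5: note_on(65): all voices busy, STEAL voice 0 (pitch 78, oldest) -> assign | voices=[65 76 75 67]
Op 6: note_on(72): all voices busy, STEAL voice 1 (pitch 76, oldest) -> assign | voices=[65 72 75 67]
Op 7: note_on(62): all voices busy, STEAL voice 2 (pitch 75, oldest) -> assign | voices=[65 72 62 67]
Op 8: note_on(70): all voices busy, STEAL voice 3 (pitch 67, oldest) -> assign | voices=[65 72 62 70]
Op 9: note_off(62): free voice 2 | voices=[65 72 - 70]
Op 10: note_on(87): voice 2 is free -> assigned | voices=[65 72 87 70]
Op 11: note_on(86): all voices busy, STEAL voice 0 (pitch 65, oldest) -> assign | voices=[86 72 87 70]

Answer: 78 76 75 67 65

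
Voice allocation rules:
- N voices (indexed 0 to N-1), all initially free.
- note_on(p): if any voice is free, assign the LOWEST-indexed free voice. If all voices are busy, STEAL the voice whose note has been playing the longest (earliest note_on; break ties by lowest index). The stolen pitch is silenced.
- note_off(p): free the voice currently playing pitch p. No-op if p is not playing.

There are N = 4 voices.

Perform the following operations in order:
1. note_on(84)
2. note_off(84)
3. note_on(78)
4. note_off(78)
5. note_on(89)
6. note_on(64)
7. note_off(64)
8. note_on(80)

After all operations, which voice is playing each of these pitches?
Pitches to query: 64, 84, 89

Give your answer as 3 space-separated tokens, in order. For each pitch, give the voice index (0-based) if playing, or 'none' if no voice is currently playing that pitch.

Op 1: note_on(84): voice 0 is free -> assigned | voices=[84 - - -]
Op 2: note_off(84): free voice 0 | voices=[- - - -]
Op 3: note_on(78): voice 0 is free -> assigned | voices=[78 - - -]
Op 4: note_off(78): free voice 0 | voices=[- - - -]
Op 5: note_on(89): voice 0 is free -> assigned | voices=[89 - - -]
Op 6: note_on(64): voice 1 is free -> assigned | voices=[89 64 - -]
Op 7: note_off(64): free voice 1 | voices=[89 - - -]
Op 8: note_on(80): voice 1 is free -> assigned | voices=[89 80 - -]

Answer: none none 0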